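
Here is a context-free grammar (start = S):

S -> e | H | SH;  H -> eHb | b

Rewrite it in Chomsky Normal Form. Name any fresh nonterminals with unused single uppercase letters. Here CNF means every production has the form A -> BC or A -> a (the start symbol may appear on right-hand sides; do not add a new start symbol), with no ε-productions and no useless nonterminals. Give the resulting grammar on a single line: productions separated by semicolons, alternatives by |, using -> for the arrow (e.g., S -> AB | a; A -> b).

No ε-productions.
After unit-elimination: S -> b | e | SH | eHb; H -> b | eHb.
TERM: introduce B -> b, A -> e and substitute in every rule of length ≥2.
BIN: H -> AHB becomes H -> AC, C -> HB; S -> AHB becomes S -> AD, D -> HB.

S -> b | e | AD | SH; A -> e; B -> b; C -> HB; D -> HB; H -> b | AC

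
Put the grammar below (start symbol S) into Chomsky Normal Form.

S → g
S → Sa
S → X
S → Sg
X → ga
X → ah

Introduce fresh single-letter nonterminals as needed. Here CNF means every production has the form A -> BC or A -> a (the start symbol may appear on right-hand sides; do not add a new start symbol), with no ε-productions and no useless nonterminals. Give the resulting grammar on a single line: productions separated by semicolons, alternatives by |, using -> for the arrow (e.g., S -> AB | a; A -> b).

No ε-productions.
After unit-elimination: S -> g | Sa | Sg | ah | ga; X -> ah | ga.
TERM: introduce A -> a, B -> g, C -> h and substitute in every rule of length ≥2.
Drop unreachable/unproductive: X.

S -> g | AC | BA | SA | SB; A -> a; B -> g; C -> h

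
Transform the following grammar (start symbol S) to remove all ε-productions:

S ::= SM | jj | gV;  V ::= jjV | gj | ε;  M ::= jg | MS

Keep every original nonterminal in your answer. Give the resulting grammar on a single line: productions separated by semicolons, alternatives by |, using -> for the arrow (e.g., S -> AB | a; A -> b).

S -> g | SM | gV | jj; M -> MS | jg; V -> gj | jj | jjV

Nullable set: {V}.
S -> gV: V nullable, giving g | gV.
Drop V -> ε.
V -> jjV: V nullable, giving jj | jjV.
Unchanged (no nullable symbols): S -> SM; S -> jj; M -> MS; M -> jg; V -> gj.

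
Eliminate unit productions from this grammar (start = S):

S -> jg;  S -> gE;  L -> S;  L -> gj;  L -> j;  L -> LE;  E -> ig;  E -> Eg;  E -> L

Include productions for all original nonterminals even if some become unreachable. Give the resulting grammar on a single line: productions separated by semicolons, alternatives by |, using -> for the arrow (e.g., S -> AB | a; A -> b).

S -> gE | jg; E -> j | Eg | LE | gE | gj | ig | jg; L -> j | LE | gE | gj | jg

Unit productions: E->L, L->S.
Unit pairs (A ⇒* B via units): (E,L), (E,S), (L,S).
S: inherits non-unit rules of {S} → gE | jg.
E: inherits non-unit rules of {E, L, S} → Eg | LE | gE | gj | ig | j | jg.
L: inherits non-unit rules of {L, S} → LE | gE | gj | j | jg.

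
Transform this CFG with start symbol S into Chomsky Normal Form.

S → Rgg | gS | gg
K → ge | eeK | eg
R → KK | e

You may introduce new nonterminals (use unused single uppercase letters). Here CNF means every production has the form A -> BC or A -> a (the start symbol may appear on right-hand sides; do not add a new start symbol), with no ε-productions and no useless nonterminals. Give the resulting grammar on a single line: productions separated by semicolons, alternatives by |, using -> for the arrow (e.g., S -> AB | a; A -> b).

S -> BB | BS | RD; A -> e; B -> g; C -> AK; D -> BB; K -> AB | AC | BA; R -> e | KK

No ε-productions.
No unit productions to eliminate.
TERM: introduce A -> e, B -> g and substitute in every rule of length ≥2.
BIN: K -> AAK becomes K -> AC, C -> AK; S -> RBB becomes S -> RD, D -> BB.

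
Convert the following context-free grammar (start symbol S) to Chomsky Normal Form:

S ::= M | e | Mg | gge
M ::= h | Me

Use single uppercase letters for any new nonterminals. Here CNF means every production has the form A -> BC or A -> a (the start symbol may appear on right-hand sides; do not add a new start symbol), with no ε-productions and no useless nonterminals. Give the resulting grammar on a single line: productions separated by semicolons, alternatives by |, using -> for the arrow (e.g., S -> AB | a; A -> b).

No ε-productions.
After unit-elimination: S -> e | h | Me | Mg | gge; M -> h | Me.
TERM: introduce A -> e, B -> g and substitute in every rule of length ≥2.
BIN: S -> BBA becomes S -> BC, C -> BA.

S -> e | h | BC | MA | MB; A -> e; B -> g; C -> BA; M -> h | MA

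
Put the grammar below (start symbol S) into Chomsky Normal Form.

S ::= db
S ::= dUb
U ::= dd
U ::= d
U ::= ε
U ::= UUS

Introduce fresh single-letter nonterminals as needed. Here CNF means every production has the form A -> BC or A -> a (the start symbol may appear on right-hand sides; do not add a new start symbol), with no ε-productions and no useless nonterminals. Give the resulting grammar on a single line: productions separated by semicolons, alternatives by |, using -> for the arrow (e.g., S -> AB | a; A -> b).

S -> AB | AC; A -> d; B -> b; C -> UB; D -> UB; E -> US; U -> d | AA | AB | AD | UE | US

Nullable: {U}; after ε-elimination: S -> db | dUb; U -> S | d | US | dd | UUS.
After unit-elimination: S -> db | dUb; U -> d | US | db | dd | UUS | dUb.
TERM: introduce B -> b, A -> d and substitute in every rule of length ≥2.
BIN: S -> AUB becomes S -> AC, C -> UB; U -> AUB becomes U -> AD, D -> UB; U -> UUS becomes U -> UE, E -> US.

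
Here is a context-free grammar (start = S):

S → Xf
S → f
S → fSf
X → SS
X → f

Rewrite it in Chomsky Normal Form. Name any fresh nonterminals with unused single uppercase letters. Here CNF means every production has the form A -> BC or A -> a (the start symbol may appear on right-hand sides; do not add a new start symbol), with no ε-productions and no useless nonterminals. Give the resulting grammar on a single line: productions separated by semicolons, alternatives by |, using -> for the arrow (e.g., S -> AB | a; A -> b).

S -> f | AB | XA; A -> f; B -> SA; X -> f | SS

No ε-productions.
No unit productions to eliminate.
TERM: introduce A -> f and substitute in every rule of length ≥2.
BIN: S -> ASA becomes S -> AB, B -> SA.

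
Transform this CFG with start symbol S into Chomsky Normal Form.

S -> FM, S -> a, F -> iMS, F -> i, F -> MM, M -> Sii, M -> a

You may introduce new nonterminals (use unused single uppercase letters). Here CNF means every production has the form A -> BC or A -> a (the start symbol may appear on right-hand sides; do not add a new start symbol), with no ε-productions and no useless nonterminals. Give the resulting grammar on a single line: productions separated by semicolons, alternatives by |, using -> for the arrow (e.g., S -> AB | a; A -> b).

No ε-productions.
No unit productions to eliminate.
TERM: introduce A -> i and substitute in every rule of length ≥2.
BIN: F -> AMS becomes F -> AB, B -> MS; M -> SAA becomes M -> SC, C -> AA.

S -> a | FM; A -> i; B -> MS; C -> AA; F -> i | AB | MM; M -> a | SC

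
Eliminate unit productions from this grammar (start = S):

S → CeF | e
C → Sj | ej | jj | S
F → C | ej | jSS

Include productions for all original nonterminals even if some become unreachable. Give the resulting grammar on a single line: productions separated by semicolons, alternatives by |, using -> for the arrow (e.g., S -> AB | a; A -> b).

Unit productions: C->S, F->C.
Unit pairs (A ⇒* B via units): (C,S), (F,C), (F,S).
S: inherits non-unit rules of {S} → CeF | e.
C: inherits non-unit rules of {C, S} → CeF | Sj | e | ej | jj.
F: inherits non-unit rules of {C, F, S} → CeF | Sj | e | ej | jSS | jj.

S -> e | CeF; C -> e | Sj | ej | jj | CeF; F -> e | Sj | ej | jj | CeF | jSS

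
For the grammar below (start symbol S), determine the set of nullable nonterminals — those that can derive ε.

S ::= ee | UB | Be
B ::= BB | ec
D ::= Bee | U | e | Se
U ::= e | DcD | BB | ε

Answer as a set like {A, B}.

{D, U}

Directly nullable (have an ε-rule): {U}.
D is nullable via D -> U (every symbol on the right is already known nullable).
Not nullable: B, S — each has a terminal in every rule's right-hand side or depends on a non-nullable symbol.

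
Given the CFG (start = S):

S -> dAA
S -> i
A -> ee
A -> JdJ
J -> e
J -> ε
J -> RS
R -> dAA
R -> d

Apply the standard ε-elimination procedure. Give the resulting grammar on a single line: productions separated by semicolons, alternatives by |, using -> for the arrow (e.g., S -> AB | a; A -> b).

S -> i | dAA; A -> d | Jd | dJ | ee | JdJ; J -> e | RS; R -> d | dAA

Nullable set: {J}.
A -> JdJ: J, J nullable, giving Jd | JdJ | d | dJ.
Drop J -> ε.
Unchanged (no nullable symbols): S -> dAA; S -> i; A -> ee; J -> RS; J -> e; R -> d; R -> dAA.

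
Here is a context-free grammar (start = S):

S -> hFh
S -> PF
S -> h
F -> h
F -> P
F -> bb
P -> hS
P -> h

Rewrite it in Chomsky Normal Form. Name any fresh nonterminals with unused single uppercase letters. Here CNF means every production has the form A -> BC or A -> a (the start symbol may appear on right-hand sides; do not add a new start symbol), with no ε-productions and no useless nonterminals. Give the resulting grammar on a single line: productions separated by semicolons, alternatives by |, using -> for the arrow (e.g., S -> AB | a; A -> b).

No ε-productions.
After unit-elimination: S -> h | PF | hFh; F -> h | bb | hS; P -> h | hS.
TERM: introduce A -> b, B -> h and substitute in every rule of length ≥2.
BIN: S -> BFB becomes S -> BC, C -> FB.

S -> h | BC | PF; A -> b; B -> h; C -> FB; F -> h | AA | BS; P -> h | BS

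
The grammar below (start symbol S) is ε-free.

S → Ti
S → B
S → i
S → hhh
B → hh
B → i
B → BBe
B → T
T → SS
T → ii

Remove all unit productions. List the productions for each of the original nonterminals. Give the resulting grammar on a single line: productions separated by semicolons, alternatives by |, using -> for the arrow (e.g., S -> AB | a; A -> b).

Unit productions: B->T, S->B.
Unit pairs (A ⇒* B via units): (B,T), (S,B), (S,T).
S: inherits non-unit rules of {B, S, T} → BBe | SS | Ti | hh | hhh | i | ii.
B: inherits non-unit rules of {B, T} → BBe | SS | hh | i | ii.
T: inherits non-unit rules of {T} → SS | ii.

S -> i | SS | Ti | hh | ii | BBe | hhh; B -> i | SS | hh | ii | BBe; T -> SS | ii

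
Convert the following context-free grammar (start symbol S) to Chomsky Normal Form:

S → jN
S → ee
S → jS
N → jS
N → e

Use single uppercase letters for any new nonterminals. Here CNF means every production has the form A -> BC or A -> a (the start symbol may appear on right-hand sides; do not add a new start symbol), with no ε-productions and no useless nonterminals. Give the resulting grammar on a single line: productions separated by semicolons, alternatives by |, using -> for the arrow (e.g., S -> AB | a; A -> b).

No ε-productions.
No unit productions to eliminate.
TERM: introduce B -> e, A -> j and substitute in every rule of length ≥2.

S -> AN | AS | BB; A -> j; B -> e; N -> e | AS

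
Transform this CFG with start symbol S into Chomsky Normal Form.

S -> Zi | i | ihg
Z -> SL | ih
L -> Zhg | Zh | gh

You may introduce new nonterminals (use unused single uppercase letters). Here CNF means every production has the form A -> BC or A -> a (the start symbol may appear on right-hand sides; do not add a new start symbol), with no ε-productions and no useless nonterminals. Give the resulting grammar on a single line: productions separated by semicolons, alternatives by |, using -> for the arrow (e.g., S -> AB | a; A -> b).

S -> i | CE | ZC; A -> h; B -> g; C -> i; D -> AB; E -> AB; L -> BA | ZA | ZD; Z -> CA | SL

No ε-productions.
No unit productions to eliminate.
TERM: introduce B -> g, A -> h, C -> i and substitute in every rule of length ≥2.
BIN: L -> ZAB becomes L -> ZD, D -> AB; S -> CAB becomes S -> CE, E -> AB.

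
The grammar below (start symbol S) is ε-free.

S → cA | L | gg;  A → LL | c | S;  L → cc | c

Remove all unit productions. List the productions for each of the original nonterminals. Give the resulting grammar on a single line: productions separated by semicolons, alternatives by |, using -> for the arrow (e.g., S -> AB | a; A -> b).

S -> c | cA | cc | gg; A -> c | LL | cA | cc | gg; L -> c | cc

Unit productions: A->S, S->L.
Unit pairs (A ⇒* B via units): (A,L), (A,S), (S,L).
S: inherits non-unit rules of {L, S} → c | cA | cc | gg.
A: inherits non-unit rules of {A, L, S} → LL | c | cA | cc | gg.
L: inherits non-unit rules of {L} → c | cc.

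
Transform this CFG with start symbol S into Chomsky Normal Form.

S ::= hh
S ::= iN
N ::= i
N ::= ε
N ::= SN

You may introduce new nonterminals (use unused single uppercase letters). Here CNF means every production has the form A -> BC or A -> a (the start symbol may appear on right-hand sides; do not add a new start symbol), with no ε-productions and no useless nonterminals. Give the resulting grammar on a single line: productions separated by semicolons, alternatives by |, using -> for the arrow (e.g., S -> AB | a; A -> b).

S -> i | AA | BN; A -> h; B -> i; N -> i | AA | BN | SN

Nullable: {N}; after ε-elimination: S -> i | hh | iN; N -> S | i | SN.
After unit-elimination: S -> i | hh | iN; N -> i | SN | hh | iN.
TERM: introduce A -> h, B -> i and substitute in every rule of length ≥2.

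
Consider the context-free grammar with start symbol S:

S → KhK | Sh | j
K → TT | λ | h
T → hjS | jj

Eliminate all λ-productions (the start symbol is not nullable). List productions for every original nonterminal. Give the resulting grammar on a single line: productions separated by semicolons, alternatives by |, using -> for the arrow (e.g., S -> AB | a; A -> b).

Nullable set: {K}.
S -> KhK: K, K nullable, giving Kh | KhK | h | hK.
Drop K -> λ.
Unchanged (no nullable symbols): S -> Sh; S -> j; K -> TT; K -> h; T -> hjS; T -> jj.

S -> h | j | Kh | Sh | hK | KhK; K -> h | TT; T -> jj | hjS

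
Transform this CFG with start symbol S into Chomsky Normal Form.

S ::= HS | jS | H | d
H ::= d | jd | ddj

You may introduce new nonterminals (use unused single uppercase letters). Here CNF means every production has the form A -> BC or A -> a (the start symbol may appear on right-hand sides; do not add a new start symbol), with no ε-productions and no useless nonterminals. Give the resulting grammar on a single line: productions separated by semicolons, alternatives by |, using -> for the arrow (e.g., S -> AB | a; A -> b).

No ε-productions.
After unit-elimination: S -> d | HS | jS | jd | ddj; H -> d | jd | ddj.
TERM: introduce A -> d, B -> j and substitute in every rule of length ≥2.
BIN: H -> AAB becomes H -> AC, C -> AB; S -> AAB becomes S -> AD, D -> AB.

S -> d | AD | BA | BS | HS; A -> d; B -> j; C -> AB; D -> AB; H -> d | AC | BA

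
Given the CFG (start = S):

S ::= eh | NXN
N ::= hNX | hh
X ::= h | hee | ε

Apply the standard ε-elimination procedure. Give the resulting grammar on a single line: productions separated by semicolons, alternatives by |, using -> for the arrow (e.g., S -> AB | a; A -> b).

S -> NN | eh | NXN; N -> hN | hh | hNX; X -> h | hee

Nullable set: {X}.
S -> NXN: X nullable, giving NN | NXN.
N -> hNX: X nullable, giving hN | hNX.
Drop X -> ε.
Unchanged (no nullable symbols): S -> eh; N -> hh; X -> h; X -> hee.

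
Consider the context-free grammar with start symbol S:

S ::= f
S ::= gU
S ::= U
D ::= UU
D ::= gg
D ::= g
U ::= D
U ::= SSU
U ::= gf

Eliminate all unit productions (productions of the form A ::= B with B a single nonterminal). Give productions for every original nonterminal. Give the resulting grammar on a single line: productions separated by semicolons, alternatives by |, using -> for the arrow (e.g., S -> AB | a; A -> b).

Unit productions: S->U, U->D.
Unit pairs (A ⇒* B via units): (S,D), (S,U), (U,D).
S: inherits non-unit rules of {D, S, U} → SSU | UU | f | g | gU | gf | gg.
D: inherits non-unit rules of {D} → UU | g | gg.
U: inherits non-unit rules of {D, U} → SSU | UU | g | gf | gg.

S -> f | g | UU | gU | gf | gg | SSU; D -> g | UU | gg; U -> g | UU | gf | gg | SSU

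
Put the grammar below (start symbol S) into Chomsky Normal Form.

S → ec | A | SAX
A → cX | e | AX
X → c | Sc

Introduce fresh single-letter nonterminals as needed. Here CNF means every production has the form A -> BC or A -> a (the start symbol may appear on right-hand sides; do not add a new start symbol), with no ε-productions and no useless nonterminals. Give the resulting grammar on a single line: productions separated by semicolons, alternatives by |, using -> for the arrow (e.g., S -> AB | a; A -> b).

No ε-productions.
After unit-elimination: S -> e | AX | cX | ec | SAX; A -> e | AX | cX; X -> c | Sc.
TERM: introduce B -> c, C -> e and substitute in every rule of length ≥2.
BIN: S -> SAX becomes S -> SD, D -> AX.

S -> e | AX | BX | CB | SD; A -> e | AX | BX; B -> c; C -> e; D -> AX; X -> c | SB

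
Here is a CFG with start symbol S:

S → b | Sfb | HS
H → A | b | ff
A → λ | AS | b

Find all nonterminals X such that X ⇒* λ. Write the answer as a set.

{A, H}

Directly nullable (have an ε-rule): {A}.
H is nullable via H -> A (every symbol on the right is already known nullable).
Not nullable: S — each has a terminal in every rule's right-hand side or depends on a non-nullable symbol.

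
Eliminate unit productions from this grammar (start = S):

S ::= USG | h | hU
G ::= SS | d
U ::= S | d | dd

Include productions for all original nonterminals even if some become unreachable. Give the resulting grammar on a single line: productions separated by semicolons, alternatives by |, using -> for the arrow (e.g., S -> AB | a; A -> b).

S -> h | hU | USG; G -> d | SS; U -> d | h | dd | hU | USG

Unit productions: U->S.
Unit pairs (A ⇒* B via units): (U,S).
S: inherits non-unit rules of {S} → USG | h | hU.
G: inherits non-unit rules of {G} → SS | d.
U: inherits non-unit rules of {S, U} → USG | d | dd | h | hU.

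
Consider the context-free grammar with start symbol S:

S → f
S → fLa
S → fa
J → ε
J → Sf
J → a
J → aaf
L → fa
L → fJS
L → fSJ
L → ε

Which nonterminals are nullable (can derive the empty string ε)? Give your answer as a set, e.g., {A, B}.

{J, L}

Directly nullable (have an ε-rule): {J, L}.
Not nullable: S — each has a terminal in every rule's right-hand side or depends on a non-nullable symbol.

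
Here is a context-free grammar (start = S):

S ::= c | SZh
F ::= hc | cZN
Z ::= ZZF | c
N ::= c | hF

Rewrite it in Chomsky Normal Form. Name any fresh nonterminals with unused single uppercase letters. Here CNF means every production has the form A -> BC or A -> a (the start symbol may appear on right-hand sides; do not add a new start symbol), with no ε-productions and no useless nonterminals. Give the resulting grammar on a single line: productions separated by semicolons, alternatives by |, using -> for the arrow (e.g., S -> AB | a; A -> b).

S -> c | SD; A -> c; B -> h; C -> ZN; D -> ZB; E -> ZF; F -> AC | BA; N -> c | BF; Z -> c | ZE

No ε-productions.
No unit productions to eliminate.
TERM: introduce A -> c, B -> h and substitute in every rule of length ≥2.
BIN: F -> AZN becomes F -> AC, C -> ZN; S -> SZB becomes S -> SD, D -> ZB; Z -> ZZF becomes Z -> ZE, E -> ZF.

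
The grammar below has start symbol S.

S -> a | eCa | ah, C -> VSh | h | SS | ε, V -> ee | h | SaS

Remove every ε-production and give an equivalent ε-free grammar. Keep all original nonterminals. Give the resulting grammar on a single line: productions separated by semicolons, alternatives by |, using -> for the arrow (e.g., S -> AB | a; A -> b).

S -> a | ah | ea | eCa; C -> h | SS | VSh; V -> h | ee | SaS

Nullable set: {C}.
S -> eCa: C nullable, giving eCa | ea.
Drop C -> ε.
Unchanged (no nullable symbols): S -> a; S -> ah; C -> SS; C -> VSh; C -> h; V -> SaS; V -> ee; V -> h.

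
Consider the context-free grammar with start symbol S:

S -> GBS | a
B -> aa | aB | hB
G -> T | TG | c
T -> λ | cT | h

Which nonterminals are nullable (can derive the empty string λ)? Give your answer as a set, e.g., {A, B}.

Directly nullable (have an ε-rule): {T}.
G is nullable via G -> T (every symbol on the right is already known nullable).
Not nullable: B, S — each has a terminal in every rule's right-hand side or depends on a non-nullable symbol.

{G, T}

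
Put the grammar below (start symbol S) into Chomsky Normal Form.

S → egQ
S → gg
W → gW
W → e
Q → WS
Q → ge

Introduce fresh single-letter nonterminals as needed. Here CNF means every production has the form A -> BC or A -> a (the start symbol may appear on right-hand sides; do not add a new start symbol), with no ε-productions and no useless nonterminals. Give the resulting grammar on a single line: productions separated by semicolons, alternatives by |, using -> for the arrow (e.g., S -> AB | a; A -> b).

No ε-productions.
No unit productions to eliminate.
TERM: introduce B -> e, A -> g and substitute in every rule of length ≥2.
BIN: S -> BAQ becomes S -> BC, C -> AQ.

S -> AA | BC; A -> g; B -> e; C -> AQ; Q -> AB | WS; W -> e | AW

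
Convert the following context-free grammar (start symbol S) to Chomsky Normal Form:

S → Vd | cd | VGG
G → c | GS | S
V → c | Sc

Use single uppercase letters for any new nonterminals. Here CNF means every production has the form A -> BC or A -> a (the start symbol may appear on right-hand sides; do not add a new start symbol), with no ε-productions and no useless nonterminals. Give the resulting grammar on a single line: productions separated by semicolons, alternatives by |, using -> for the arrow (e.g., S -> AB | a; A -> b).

S -> BA | VA | VD; A -> d; B -> c; C -> GG; D -> GG; G -> c | BA | GS | VA | VC; V -> c | SB

No ε-productions.
After unit-elimination: S -> Vd | cd | VGG; G -> c | GS | Vd | cd | VGG; V -> c | Sc.
TERM: introduce B -> c, A -> d and substitute in every rule of length ≥2.
BIN: G -> VGG becomes G -> VC, C -> GG; S -> VGG becomes S -> VD, D -> GG.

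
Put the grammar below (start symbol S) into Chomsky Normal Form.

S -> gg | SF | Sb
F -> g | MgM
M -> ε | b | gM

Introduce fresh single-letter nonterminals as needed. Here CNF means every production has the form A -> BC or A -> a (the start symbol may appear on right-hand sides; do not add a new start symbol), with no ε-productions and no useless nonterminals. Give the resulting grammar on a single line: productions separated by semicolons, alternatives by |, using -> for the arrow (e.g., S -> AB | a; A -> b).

Nullable: {M}; after ε-elimination: S -> SF | Sb | gg; F -> g | Mg | gM | MgM; M -> b | g | gM.
No unit productions to eliminate.
TERM: introduce B -> b, A -> g and substitute in every rule of length ≥2.
BIN: F -> MAM becomes F -> MC, C -> AM.

S -> AA | SB | SF; A -> g; B -> b; C -> AM; F -> g | AM | MA | MC; M -> b | g | AM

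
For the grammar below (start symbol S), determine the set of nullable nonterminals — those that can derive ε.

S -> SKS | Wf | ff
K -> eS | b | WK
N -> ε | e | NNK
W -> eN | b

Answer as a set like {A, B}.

{N}

Directly nullable (have an ε-rule): {N}.
Not nullable: K, S, W — each has a terminal in every rule's right-hand side or depends on a non-nullable symbol.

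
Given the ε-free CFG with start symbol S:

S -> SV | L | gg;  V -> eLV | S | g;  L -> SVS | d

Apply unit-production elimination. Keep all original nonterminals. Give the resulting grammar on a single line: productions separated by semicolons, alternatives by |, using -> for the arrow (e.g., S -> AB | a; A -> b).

S -> d | SV | gg | SVS; L -> d | SVS; V -> d | g | SV | gg | SVS | eLV

Unit productions: S->L, V->S.
Unit pairs (A ⇒* B via units): (S,L), (V,L), (V,S).
S: inherits non-unit rules of {L, S} → SV | SVS | d | gg.
L: inherits non-unit rules of {L} → SVS | d.
V: inherits non-unit rules of {L, S, V} → SV | SVS | d | eLV | g | gg.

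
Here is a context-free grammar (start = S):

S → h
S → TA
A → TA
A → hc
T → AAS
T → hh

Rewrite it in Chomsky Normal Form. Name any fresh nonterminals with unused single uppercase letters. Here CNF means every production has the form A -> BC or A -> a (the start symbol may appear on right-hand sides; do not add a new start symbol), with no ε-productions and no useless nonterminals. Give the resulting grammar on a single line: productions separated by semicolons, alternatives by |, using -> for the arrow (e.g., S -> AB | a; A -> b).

No ε-productions.
No unit productions to eliminate.
TERM: introduce C -> c, B -> h and substitute in every rule of length ≥2.
BIN: T -> AAS becomes T -> AD, D -> AS.

S -> h | TA; A -> BC | TA; B -> h; C -> c; D -> AS; T -> AD | BB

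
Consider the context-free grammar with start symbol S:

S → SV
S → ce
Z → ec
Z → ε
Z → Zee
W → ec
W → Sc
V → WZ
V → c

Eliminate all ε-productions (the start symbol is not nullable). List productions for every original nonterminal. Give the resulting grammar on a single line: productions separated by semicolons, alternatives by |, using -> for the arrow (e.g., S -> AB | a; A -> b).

S -> SV | ce; V -> W | c | WZ; W -> Sc | ec; Z -> ec | ee | Zee

Nullable set: {Z}.
V -> WZ: Z nullable, giving W | WZ.
Drop Z -> ε.
Z -> Zee: Z nullable, giving Zee | ee.
Unchanged (no nullable symbols): S -> SV; S -> ce; V -> c; W -> Sc; W -> ec; Z -> ec.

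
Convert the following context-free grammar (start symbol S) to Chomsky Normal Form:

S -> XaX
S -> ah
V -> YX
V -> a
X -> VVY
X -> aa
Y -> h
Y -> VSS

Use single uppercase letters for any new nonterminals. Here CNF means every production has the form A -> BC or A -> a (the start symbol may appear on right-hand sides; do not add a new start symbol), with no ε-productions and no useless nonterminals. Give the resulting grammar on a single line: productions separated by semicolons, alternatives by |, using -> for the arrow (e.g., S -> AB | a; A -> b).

No ε-productions.
No unit productions to eliminate.
TERM: introduce A -> a, B -> h and substitute in every rule of length ≥2.
BIN: S -> XAX becomes S -> XC, C -> AX; X -> VVY becomes X -> VD, D -> VY; Y -> VSS becomes Y -> VE, E -> SS.

S -> AB | XC; A -> a; B -> h; C -> AX; D -> VY; E -> SS; V -> a | YX; X -> AA | VD; Y -> h | VE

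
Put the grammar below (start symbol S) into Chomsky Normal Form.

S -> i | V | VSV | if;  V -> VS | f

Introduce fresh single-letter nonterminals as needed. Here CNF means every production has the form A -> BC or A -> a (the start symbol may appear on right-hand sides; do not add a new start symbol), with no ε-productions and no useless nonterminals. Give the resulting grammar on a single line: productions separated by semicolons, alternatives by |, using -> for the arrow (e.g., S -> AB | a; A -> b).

S -> f | i | AB | VC | VS; A -> i; B -> f; C -> SV; V -> f | VS

No ε-productions.
After unit-elimination: S -> f | i | VS | if | VSV; V -> f | VS.
TERM: introduce B -> f, A -> i and substitute in every rule of length ≥2.
BIN: S -> VSV becomes S -> VC, C -> SV.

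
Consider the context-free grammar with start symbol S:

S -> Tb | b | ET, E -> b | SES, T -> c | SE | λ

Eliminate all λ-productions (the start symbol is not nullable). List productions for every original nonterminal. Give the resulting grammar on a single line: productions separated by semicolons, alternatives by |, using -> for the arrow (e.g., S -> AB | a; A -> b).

S -> E | b | ET | Tb; E -> b | SES; T -> c | SE

Nullable set: {T}.
S -> ET: T nullable, giving E | ET.
S -> Tb: T nullable, giving Tb | b.
Drop T -> λ.
Unchanged (no nullable symbols): S -> b; E -> SES; E -> b; T -> SE; T -> c.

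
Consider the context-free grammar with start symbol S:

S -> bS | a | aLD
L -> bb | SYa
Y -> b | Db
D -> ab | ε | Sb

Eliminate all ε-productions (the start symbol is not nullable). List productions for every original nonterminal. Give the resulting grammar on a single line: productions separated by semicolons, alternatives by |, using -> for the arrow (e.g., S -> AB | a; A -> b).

Nullable set: {D}.
S -> aLD: D nullable, giving aL | aLD.
Drop D -> ε.
Y -> Db: D nullable, giving Db | b.
Unchanged (no nullable symbols): S -> a; S -> bS; D -> Sb; D -> ab; L -> SYa; L -> bb; Y -> b.

S -> a | aL | bS | aLD; D -> Sb | ab; L -> bb | SYa; Y -> b | Db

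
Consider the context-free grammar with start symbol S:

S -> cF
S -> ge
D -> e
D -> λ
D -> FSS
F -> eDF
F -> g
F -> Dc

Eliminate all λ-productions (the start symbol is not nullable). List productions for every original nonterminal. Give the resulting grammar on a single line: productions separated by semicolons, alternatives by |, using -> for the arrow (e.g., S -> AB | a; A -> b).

S -> cF | ge; D -> e | FSS; F -> c | g | Dc | eF | eDF

Nullable set: {D}.
Drop D -> λ.
F -> Dc: D nullable, giving Dc | c.
F -> eDF: D nullable, giving eDF | eF.
Unchanged (no nullable symbols): S -> cF; S -> ge; D -> FSS; D -> e; F -> g.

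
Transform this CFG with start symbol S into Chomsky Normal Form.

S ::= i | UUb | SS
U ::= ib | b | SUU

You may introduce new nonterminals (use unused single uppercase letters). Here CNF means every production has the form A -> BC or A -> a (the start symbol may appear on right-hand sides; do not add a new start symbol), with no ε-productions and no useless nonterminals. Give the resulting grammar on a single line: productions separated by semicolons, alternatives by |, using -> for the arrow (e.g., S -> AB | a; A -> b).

No ε-productions.
No unit productions to eliminate.
TERM: introduce A -> b, B -> i and substitute in every rule of length ≥2.
BIN: S -> UUA becomes S -> UC, C -> UA; U -> SUU becomes U -> SD, D -> UU.

S -> i | SS | UC; A -> b; B -> i; C -> UA; D -> UU; U -> b | BA | SD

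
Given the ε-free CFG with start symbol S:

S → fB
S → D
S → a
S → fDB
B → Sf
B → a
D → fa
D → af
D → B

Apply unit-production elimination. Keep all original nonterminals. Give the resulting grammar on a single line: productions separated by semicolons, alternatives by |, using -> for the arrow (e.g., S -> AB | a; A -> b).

S -> a | Sf | af | fB | fa | fDB; B -> a | Sf; D -> a | Sf | af | fa

Unit productions: D->B, S->D.
Unit pairs (A ⇒* B via units): (D,B), (S,B), (S,D).
S: inherits non-unit rules of {B, D, S} → Sf | a | af | fB | fDB | fa.
B: inherits non-unit rules of {B} → Sf | a.
D: inherits non-unit rules of {B, D} → Sf | a | af | fa.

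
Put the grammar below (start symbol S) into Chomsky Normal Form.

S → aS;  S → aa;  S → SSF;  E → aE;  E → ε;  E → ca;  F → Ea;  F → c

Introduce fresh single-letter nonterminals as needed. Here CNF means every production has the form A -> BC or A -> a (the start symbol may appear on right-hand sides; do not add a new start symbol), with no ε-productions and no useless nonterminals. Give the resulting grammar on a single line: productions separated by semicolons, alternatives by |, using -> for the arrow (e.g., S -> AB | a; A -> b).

S -> AA | AS | SC; A -> a; B -> c; C -> SF; E -> a | AE | BA; F -> a | c | EA

Nullable: {E}; after ε-elimination: S -> aS | aa | SSF; E -> a | aE | ca; F -> a | c | Ea.
No unit productions to eliminate.
TERM: introduce A -> a, B -> c and substitute in every rule of length ≥2.
BIN: S -> SSF becomes S -> SC, C -> SF.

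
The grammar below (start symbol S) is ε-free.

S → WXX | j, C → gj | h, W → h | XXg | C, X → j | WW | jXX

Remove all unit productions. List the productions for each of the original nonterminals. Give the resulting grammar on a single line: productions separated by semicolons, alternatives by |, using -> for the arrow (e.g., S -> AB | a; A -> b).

Unit productions: W->C.
Unit pairs (A ⇒* B via units): (W,C).
S: inherits non-unit rules of {S} → WXX | j.
C: inherits non-unit rules of {C} → gj | h.
W: inherits non-unit rules of {C, W} → XXg | gj | h.
X: inherits non-unit rules of {X} → WW | j | jXX.

S -> j | WXX; C -> h | gj; W -> h | gj | XXg; X -> j | WW | jXX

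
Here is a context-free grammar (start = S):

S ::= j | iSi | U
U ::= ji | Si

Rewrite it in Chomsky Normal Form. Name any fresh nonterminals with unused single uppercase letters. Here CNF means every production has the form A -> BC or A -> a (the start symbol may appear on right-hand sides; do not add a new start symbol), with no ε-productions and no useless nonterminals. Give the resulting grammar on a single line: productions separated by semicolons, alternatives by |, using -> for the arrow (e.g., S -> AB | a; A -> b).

S -> j | AC | BA | SA; A -> i; B -> j; C -> SA

No ε-productions.
After unit-elimination: S -> j | Si | ji | iSi; U -> Si | ji.
TERM: introduce A -> i, B -> j and substitute in every rule of length ≥2.
BIN: S -> ASA becomes S -> AC, C -> SA.
Drop unreachable/unproductive: U.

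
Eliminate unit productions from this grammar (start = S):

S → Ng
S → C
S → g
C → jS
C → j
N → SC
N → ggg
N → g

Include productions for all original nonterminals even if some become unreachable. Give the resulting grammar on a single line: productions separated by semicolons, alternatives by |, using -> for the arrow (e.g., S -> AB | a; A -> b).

Unit productions: S->C.
Unit pairs (A ⇒* B via units): (S,C).
S: inherits non-unit rules of {C, S} → Ng | g | j | jS.
C: inherits non-unit rules of {C} → j | jS.
N: inherits non-unit rules of {N} → SC | g | ggg.

S -> g | j | Ng | jS; C -> j | jS; N -> g | SC | ggg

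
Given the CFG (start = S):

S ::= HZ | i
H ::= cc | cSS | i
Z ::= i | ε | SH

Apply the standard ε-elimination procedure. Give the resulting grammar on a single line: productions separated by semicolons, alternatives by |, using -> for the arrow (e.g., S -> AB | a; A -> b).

Nullable set: {Z}.
S -> HZ: Z nullable, giving H | HZ.
Drop Z -> ε.
Unchanged (no nullable symbols): S -> i; H -> cSS; H -> cc; H -> i; Z -> SH; Z -> i.

S -> H | i | HZ; H -> i | cc | cSS; Z -> i | SH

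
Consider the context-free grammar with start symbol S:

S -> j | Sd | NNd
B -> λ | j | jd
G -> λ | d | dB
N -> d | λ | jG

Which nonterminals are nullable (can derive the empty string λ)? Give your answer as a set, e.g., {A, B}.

Directly nullable (have an ε-rule): {B, G, N}.
Not nullable: S — each has a terminal in every rule's right-hand side or depends on a non-nullable symbol.

{B, G, N}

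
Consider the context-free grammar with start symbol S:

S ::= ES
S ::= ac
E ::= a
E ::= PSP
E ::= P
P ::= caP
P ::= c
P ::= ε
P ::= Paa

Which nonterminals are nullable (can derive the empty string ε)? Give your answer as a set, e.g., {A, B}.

{E, P}

Directly nullable (have an ε-rule): {P}.
E is nullable via E -> P (every symbol on the right is already known nullable).
Not nullable: S — each has a terminal in every rule's right-hand side or depends on a non-nullable symbol.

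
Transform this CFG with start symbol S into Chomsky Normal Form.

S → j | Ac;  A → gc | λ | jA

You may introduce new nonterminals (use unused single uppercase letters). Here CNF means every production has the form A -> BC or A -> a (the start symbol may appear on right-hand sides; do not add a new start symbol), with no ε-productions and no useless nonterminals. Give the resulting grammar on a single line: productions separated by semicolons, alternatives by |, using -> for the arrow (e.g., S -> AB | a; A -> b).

S -> c | j | AC; A -> j | BC | DA; B -> g; C -> c; D -> j

Nullable: {A}; after ε-elimination: S -> c | j | Ac; A -> j | gc | jA.
No unit productions to eliminate.
TERM: introduce C -> c, B -> g, D -> j and substitute in every rule of length ≥2.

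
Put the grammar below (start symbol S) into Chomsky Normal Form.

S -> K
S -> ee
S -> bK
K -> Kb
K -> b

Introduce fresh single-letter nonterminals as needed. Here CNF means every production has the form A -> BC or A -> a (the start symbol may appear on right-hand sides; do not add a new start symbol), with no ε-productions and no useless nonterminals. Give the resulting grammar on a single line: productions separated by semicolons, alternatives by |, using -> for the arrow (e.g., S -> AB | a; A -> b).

S -> b | AK | BB | KA; A -> b; B -> e; K -> b | KA

No ε-productions.
After unit-elimination: S -> b | Kb | bK | ee; K -> b | Kb.
TERM: introduce A -> b, B -> e and substitute in every rule of length ≥2.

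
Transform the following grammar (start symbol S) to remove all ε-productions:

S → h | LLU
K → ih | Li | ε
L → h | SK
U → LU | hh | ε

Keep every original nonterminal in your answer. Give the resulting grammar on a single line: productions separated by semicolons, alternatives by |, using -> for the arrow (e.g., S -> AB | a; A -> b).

Nullable set: {K, U}.
S -> LLU: U nullable, giving LL | LLU.
Drop K -> ε.
L -> SK: K nullable, giving S | SK.
Drop U -> ε.
U -> LU: U nullable, giving L | LU.
Unchanged (no nullable symbols): S -> h; K -> Li; K -> ih; L -> h; U -> hh.

S -> h | LL | LLU; K -> Li | ih; L -> S | h | SK; U -> L | LU | hh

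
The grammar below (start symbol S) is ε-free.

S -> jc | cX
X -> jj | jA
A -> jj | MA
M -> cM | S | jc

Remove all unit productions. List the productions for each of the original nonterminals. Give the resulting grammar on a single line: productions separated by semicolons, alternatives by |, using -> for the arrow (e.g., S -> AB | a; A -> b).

S -> cX | jc; A -> MA | jj; M -> cM | cX | jc; X -> jA | jj

Unit productions: M->S.
Unit pairs (A ⇒* B via units): (M,S).
S: inherits non-unit rules of {S} → cX | jc.
A: inherits non-unit rules of {A} → MA | jj.
M: inherits non-unit rules of {M, S} → cM | cX | jc.
X: inherits non-unit rules of {X} → jA | jj.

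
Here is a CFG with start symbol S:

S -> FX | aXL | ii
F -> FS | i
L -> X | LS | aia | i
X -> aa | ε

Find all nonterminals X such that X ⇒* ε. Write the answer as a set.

Directly nullable (have an ε-rule): {X}.
L is nullable via L -> X (every symbol on the right is already known nullable).
Not nullable: F, S — each has a terminal in every rule's right-hand side or depends on a non-nullable symbol.

{L, X}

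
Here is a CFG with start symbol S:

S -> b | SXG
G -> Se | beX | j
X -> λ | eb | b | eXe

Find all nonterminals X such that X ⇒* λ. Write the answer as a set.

Directly nullable (have an ε-rule): {X}.
Not nullable: G, S — each has a terminal in every rule's right-hand side or depends on a non-nullable symbol.

{X}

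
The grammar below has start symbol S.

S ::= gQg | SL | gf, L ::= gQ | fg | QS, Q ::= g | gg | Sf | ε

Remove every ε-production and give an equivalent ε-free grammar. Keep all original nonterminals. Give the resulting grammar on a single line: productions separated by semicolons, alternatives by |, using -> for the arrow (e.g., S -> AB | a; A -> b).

S -> SL | gf | gg | gQg; L -> S | g | QS | fg | gQ; Q -> g | Sf | gg

Nullable set: {Q}.
S -> gQg: Q nullable, giving gQg | gg.
L -> QS: Q nullable, giving QS | S.
L -> gQ: Q nullable, giving g | gQ.
Drop Q -> ε.
Unchanged (no nullable symbols): S -> SL; S -> gf; L -> fg; Q -> Sf; Q -> g; Q -> gg.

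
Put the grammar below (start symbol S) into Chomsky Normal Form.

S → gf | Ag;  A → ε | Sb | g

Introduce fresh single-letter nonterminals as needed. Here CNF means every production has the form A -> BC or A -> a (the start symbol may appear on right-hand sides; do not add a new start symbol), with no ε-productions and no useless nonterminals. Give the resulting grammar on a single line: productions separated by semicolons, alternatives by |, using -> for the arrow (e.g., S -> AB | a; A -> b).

S -> g | AC | CD; A -> g | SB; B -> b; C -> g; D -> f

Nullable: {A}; after ε-elimination: S -> g | Ag | gf; A -> g | Sb.
No unit productions to eliminate.
TERM: introduce B -> b, D -> f, C -> g and substitute in every rule of length ≥2.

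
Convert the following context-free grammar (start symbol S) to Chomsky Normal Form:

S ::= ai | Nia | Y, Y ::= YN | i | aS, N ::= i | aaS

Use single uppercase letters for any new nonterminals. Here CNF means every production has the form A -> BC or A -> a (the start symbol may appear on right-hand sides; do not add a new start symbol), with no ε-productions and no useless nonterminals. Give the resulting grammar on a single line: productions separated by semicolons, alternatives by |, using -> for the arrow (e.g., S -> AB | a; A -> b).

S -> i | AB | AS | ND | YN; A -> a; B -> i; C -> AS; D -> BA; N -> i | AC; Y -> i | AS | YN

No ε-productions.
After unit-elimination: S -> i | YN | aS | ai | Nia; N -> i | aaS; Y -> i | YN | aS.
TERM: introduce A -> a, B -> i and substitute in every rule of length ≥2.
BIN: N -> AAS becomes N -> AC, C -> AS; S -> NBA becomes S -> ND, D -> BA.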